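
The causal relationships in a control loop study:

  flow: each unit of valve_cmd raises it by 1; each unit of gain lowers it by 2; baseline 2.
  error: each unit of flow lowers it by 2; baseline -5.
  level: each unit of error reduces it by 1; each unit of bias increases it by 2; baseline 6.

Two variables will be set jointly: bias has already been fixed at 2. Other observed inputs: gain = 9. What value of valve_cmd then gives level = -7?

With bias held at 2:
Substituting into the flow equation gives flow = valve_cmd - 16.
Substituting into the error equation gives error = -2*valve_cmd + 27.
Substituting into the level equation gives level = 2*valve_cmd - 17.
Solve 2*valve_cmd - 17 = -7: valve_cmd = (-7 + 17) / 2 = 5.

valve_cmd = 5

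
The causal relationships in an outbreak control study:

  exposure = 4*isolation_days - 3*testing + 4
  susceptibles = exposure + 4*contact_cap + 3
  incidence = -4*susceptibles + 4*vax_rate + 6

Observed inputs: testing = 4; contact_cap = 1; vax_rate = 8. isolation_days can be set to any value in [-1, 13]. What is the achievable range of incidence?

Substituting into the exposure equation gives exposure = 4*isolation_days - 8.
This gives susceptibles = 4*isolation_days - 1.
Substituting into the incidence equation gives incidence = -16*isolation_days + 42.
Linear in isolation_days, so extremes are at the endpoints: isolation_days = -1 gives incidence = 58; isolation_days = 13 gives incidence = -166.

-166 to 58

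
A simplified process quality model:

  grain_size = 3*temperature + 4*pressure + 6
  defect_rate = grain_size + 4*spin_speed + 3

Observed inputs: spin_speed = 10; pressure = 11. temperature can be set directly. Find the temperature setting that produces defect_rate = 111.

temperature = 6

Substituting into the grain_size equation gives grain_size = 3*temperature + 50.
So defect_rate = 3*temperature + 93.
Solve 3*temperature + 93 = 111: temperature = (111 - 93) / 3 = 6.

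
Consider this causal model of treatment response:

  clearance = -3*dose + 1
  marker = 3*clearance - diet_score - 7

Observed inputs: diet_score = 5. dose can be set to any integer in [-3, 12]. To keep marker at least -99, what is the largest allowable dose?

Substituting into the marker equation gives marker = -9*dose - 9.
Require -9*dose - 9 ≥ -99, so dose ≤ 10.
The largest integer in [-3, 12] satisfying this is 10.

dose = 10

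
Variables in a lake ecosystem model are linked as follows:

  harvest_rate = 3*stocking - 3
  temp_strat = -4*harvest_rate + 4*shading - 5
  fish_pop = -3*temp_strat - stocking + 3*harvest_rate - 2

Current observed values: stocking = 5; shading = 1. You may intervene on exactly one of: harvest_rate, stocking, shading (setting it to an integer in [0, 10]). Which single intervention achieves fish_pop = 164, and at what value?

Intervening on harvest_rate: fish_pop = 15*harvest_rate - 4. Reaching 164 requires harvest_rate = 56/5, not an integer.
Intervening on stocking: fish_pop = 44*stocking - 44. Reaching 164 requires stocking = 52/11, not an integer.
Intervening on shading: with other inputs at their observed values, fish_pop = -12*shading + 188. Solving for 164 gives shading = 2, within [0, 10].

set shading = 2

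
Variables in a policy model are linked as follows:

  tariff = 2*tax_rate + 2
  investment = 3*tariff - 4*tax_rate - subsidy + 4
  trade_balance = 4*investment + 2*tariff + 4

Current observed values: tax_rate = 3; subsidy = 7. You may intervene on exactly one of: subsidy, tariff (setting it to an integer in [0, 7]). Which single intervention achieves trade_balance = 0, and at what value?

Intervening on subsidy: trade_balance = -4*subsidy + 84. Reaching 0 requires subsidy = 21, outside [0, 7].
Intervening on tariff: with other inputs at their observed values, trade_balance = 14*tariff - 56. Solving for 0 gives tariff = 4, within [0, 7].

set tariff = 4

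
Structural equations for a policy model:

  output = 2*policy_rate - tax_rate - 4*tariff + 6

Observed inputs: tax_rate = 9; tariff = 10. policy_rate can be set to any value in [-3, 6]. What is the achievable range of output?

Substituting into the output equation gives output = 2*policy_rate - 43.
Linear in policy_rate, so extremes are at the endpoints: policy_rate = -3 gives output = -49; policy_rate = 6 gives output = -31.

-49 to -31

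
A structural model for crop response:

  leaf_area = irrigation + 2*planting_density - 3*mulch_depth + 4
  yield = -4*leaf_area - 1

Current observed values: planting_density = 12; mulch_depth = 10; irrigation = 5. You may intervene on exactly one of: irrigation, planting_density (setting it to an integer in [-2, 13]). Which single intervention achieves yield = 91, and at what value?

set planting_density = -1

Intervening on irrigation: yield = -4*irrigation + 7. Reaching 91 requires irrigation = -21, outside [-2, 13].
Intervening on planting_density: with other inputs at their observed values, yield = -8*planting_density + 83. Solving for 91 gives planting_density = -1, within [-2, 13].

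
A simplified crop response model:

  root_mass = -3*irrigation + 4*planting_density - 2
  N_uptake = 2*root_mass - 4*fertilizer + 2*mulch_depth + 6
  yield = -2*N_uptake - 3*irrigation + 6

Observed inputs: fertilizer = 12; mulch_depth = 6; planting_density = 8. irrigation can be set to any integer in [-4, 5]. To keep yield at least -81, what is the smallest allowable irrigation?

Substituting into the root_mass equation gives root_mass = -3*irrigation + 30.
This gives N_uptake = -6*irrigation + 30.
yield becomes 9*irrigation - 54.
Require 9*irrigation - 54 ≥ -81, so irrigation ≥ -3.
The smallest integer in [-4, 5] satisfying this is -3.

irrigation = -3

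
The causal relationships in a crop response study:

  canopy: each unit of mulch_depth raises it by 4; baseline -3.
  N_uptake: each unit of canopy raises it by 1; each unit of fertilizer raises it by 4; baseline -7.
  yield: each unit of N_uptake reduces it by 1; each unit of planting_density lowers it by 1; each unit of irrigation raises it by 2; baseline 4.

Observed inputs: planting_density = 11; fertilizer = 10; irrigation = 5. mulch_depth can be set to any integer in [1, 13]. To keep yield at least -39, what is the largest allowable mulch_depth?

mulch_depth = 3

Substituting into the N_uptake equation gives N_uptake = 4*mulch_depth + 30.
This gives yield = -4*mulch_depth - 27.
Require -4*mulch_depth - 27 ≥ -39, so mulch_depth ≤ 3.
The largest integer in [1, 13] satisfying this is 3.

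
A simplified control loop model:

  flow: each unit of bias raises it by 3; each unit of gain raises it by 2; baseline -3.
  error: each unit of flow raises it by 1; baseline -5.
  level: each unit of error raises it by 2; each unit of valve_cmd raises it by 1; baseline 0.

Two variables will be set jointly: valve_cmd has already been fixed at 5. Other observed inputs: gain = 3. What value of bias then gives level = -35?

bias = -6

With valve_cmd held at 5:
Substituting into the flow equation gives flow = 3*bias + 3.
Substituting into the error equation gives error = 3*bias - 2.
level becomes 6*bias + 1.
Solve 6*bias + 1 = -35: bias = (-35 - 1) / 6 = -6.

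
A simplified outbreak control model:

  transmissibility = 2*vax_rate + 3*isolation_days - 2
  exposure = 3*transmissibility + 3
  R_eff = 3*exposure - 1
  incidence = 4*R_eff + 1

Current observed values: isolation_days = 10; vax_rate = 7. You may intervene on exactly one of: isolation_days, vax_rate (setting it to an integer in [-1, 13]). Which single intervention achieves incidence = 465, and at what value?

set isolation_days = 0

Intervening on isolation_days: with other inputs at their observed values, incidence = 108*isolation_days + 465. Solving for 465 gives isolation_days = 0, within [-1, 13].
Intervening on vax_rate: incidence = 72*vax_rate + 1041. Reaching 465 requires vax_rate = -8, outside [-1, 13].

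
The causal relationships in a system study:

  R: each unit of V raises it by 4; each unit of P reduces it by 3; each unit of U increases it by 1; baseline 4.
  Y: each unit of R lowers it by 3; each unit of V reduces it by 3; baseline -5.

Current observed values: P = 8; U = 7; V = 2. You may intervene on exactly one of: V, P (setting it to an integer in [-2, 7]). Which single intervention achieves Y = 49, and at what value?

Intervening on V: with other inputs at their observed values, Y = -15*V + 34. Solving for 49 gives V = -1, within [-2, 7].
Intervening on P: Y = 9*P - 68. Reaching 49 requires P = 13, outside [-2, 7].

set V = -1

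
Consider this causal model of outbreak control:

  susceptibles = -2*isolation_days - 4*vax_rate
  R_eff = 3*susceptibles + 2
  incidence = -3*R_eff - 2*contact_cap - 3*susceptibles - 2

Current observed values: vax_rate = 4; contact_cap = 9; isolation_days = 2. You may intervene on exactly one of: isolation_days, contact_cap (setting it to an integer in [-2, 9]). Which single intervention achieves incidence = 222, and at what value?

Intervening on isolation_days: incidence = 24*isolation_days + 166. Reaching 222 requires isolation_days = 7/3, not an integer.
Intervening on contact_cap: with other inputs at their observed values, incidence = -2*contact_cap + 232. Solving for 222 gives contact_cap = 5, within [-2, 9].

set contact_cap = 5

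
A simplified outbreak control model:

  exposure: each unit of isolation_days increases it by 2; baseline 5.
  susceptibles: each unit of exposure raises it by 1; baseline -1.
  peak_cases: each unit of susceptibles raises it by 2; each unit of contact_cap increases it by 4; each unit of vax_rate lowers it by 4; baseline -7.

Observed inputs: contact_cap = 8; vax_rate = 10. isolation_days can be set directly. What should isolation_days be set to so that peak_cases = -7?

isolation_days = 0

Substituting into the susceptibles equation gives susceptibles = 2*isolation_days + 4.
This gives peak_cases = 4*isolation_days - 7.
Solve 4*isolation_days - 7 = -7: isolation_days = (-7 + 7) / 4 = 0.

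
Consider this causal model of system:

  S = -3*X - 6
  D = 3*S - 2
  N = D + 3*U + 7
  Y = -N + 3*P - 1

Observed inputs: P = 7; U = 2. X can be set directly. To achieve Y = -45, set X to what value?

X = -8

Substituting into the D equation gives D = -9*X - 20.
N becomes -9*X - 7.
So Y = 9*X + 27.
Solve 9*X + 27 = -45: X = (-45 - 27) / 9 = -8.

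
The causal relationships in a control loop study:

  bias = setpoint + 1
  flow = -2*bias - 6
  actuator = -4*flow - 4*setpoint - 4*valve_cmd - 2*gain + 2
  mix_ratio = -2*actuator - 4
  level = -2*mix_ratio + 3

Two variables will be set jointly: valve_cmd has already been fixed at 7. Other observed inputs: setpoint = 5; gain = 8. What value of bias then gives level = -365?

With valve_cmd held at 7:
Intervening on bias fixes its value directly, overriding its dependence on setpoint.
Substituting into the actuator equation gives actuator = 8*bias - 38.
Substituting into the mix_ratio equation gives mix_ratio = -16*bias + 72.
Substituting into the level equation gives level = 32*bias - 141.
Solve 32*bias - 141 = -365: bias = (-365 + 141) / 32 = -7.

bias = -7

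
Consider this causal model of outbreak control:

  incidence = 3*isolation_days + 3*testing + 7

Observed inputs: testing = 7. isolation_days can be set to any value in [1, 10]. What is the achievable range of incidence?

31 to 58

Substituting into the incidence equation gives incidence = 3*isolation_days + 28.
Linear in isolation_days, so extremes are at the endpoints: isolation_days = 1 gives incidence = 31; isolation_days = 10 gives incidence = 58.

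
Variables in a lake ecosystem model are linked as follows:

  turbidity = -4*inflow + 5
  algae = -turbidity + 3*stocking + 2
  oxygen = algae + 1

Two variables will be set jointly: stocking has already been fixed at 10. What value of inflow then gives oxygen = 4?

With stocking held at 10:
Substituting into the algae equation gives algae = 4*inflow + 27.
So oxygen = 4*inflow + 28.
Solve 4*inflow + 28 = 4: inflow = (4 - 28) / 4 = -6.

inflow = -6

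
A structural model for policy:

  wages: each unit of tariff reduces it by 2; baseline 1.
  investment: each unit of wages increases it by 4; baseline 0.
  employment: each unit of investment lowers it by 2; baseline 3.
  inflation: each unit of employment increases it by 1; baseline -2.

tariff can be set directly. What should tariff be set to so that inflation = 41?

tariff = 3

Substituting into the investment equation gives investment = -8*tariff + 4.
Substituting into the employment equation gives employment = 16*tariff - 5.
inflation becomes 16*tariff - 7.
Solve 16*tariff - 7 = 41: tariff = (41 + 7) / 16 = 3.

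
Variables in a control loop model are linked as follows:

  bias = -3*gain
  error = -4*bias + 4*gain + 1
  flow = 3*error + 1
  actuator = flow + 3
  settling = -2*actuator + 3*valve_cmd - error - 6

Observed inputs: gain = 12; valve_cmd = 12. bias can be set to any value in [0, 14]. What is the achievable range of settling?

-321 to 71

Intervening on bias fixes its value directly, overriding its dependence on gain.
Substituting into the error equation gives error = -4*bias + 49.
Substituting into the flow equation gives flow = -12*bias + 148.
actuator becomes -12*bias + 151.
Substituting into the settling equation gives settling = 28*bias - 321.
Linear in bias, so extremes are at the endpoints: bias = 0 gives settling = -321; bias = 14 gives settling = 71.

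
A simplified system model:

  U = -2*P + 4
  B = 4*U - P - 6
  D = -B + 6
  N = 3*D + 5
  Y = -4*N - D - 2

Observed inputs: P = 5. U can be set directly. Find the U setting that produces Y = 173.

U = 8

Intervening on U fixes its value directly, overriding its dependence on P.
Substituting into the B equation gives B = 4*U - 11.
This gives D = -4*U + 17.
Substituting into the N equation gives N = -12*U + 56.
Substituting into the Y equation gives Y = 52*U - 243.
Solve 52*U - 243 = 173: U = (173 + 243) / 52 = 8.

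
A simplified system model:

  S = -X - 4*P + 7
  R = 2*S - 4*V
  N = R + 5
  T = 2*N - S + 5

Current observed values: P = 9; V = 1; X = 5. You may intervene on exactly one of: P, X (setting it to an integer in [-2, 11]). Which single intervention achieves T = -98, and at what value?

Intervening on P: T = -12*P + 13. Reaching -98 requires P = 37/4, not an integer.
Intervening on X: with other inputs at their observed values, T = -3*X - 80. Solving for -98 gives X = 6, within [-2, 11].

set X = 6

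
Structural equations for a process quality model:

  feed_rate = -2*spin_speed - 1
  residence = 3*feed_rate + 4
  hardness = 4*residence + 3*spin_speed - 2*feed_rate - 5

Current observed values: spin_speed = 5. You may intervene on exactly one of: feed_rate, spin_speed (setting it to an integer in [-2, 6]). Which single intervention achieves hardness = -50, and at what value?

set spin_speed = 3

Intervening on feed_rate: hardness = 10*feed_rate + 26. Reaching -50 requires feed_rate = -38/5, not an integer.
Intervening on spin_speed: with other inputs at their observed values, hardness = -17*spin_speed + 1. Solving for -50 gives spin_speed = 3, within [-2, 6].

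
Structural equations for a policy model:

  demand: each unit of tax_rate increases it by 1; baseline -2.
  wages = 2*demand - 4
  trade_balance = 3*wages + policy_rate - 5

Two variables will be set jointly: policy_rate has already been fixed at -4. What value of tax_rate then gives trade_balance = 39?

With policy_rate held at -4:
Substituting into the wages equation gives wages = 2*tax_rate - 8.
So trade_balance = 6*tax_rate - 33.
Solve 6*tax_rate - 33 = 39: tax_rate = (39 + 33) / 6 = 12.

tax_rate = 12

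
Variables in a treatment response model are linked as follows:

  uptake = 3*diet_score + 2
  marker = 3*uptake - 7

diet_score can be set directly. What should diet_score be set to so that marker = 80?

diet_score = 9

Substituting into the marker equation gives marker = 9*diet_score - 1.
Solve 9*diet_score - 1 = 80: diet_score = (80 + 1) / 9 = 9.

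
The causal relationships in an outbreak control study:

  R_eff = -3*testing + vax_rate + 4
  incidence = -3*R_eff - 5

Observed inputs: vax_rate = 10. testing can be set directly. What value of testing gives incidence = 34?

testing = 9

Substituting into the R_eff equation gives R_eff = -3*testing + 14.
Substituting into the incidence equation gives incidence = 9*testing - 47.
Solve 9*testing - 47 = 34: testing = (34 + 47) / 9 = 9.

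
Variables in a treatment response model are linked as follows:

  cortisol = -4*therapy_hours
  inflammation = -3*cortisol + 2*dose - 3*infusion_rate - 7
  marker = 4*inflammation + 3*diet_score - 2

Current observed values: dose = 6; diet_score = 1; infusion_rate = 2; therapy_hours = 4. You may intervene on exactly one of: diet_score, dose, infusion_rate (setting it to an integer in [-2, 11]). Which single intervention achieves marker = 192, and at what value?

Intervening on diet_score: with other inputs at their observed values, marker = 3*diet_score + 186. Solving for 192 gives diet_score = 2, within [-2, 11].
Intervening on dose: marker = 8*dose + 141. Reaching 192 requires dose = 51/8, not an integer.
Intervening on infusion_rate: marker = -12*infusion_rate + 213. Reaching 192 requires infusion_rate = 7/4, not an integer.

set diet_score = 2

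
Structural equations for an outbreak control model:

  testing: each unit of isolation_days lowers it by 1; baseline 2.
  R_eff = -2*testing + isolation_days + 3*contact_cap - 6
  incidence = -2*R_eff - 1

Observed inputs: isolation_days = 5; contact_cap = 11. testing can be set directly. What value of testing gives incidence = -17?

testing = 12

Intervening on testing fixes its value directly, overriding its dependence on isolation_days.
Substituting into the R_eff equation gives R_eff = -2*testing + 32.
incidence becomes 4*testing - 65.
Solve 4*testing - 65 = -17: testing = (-17 + 65) / 4 = 12.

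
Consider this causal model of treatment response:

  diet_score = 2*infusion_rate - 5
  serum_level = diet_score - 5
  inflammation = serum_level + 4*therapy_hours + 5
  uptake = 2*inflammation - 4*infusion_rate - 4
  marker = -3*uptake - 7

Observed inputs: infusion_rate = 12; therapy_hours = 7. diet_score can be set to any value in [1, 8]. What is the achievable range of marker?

Intervening on diet_score fixes its value directly, overriding its dependence on infusion_rate.
Substituting into the inflammation equation gives inflammation = diet_score + 28.
Substituting into the uptake equation gives uptake = 2*diet_score + 4.
Substituting into the marker equation gives marker = -6*diet_score - 19.
Linear in diet_score, so extremes are at the endpoints: diet_score = 1 gives marker = -25; diet_score = 8 gives marker = -67.

-67 to -25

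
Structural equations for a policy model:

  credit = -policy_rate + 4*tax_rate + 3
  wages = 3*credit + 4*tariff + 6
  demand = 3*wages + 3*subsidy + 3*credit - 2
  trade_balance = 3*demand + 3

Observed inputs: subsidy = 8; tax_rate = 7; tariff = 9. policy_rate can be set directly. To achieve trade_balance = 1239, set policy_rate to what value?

policy_rate = 9

Substituting into the credit equation gives credit = -policy_rate + 31.
Substituting into the wages equation gives wages = -3*policy_rate + 135.
Substituting into the demand equation gives demand = -12*policy_rate + 520.
Substituting into the trade_balance equation gives trade_balance = -36*policy_rate + 1563.
Solve -36*policy_rate + 1563 = 1239: policy_rate = (1239 - 1563) / -36 = 9.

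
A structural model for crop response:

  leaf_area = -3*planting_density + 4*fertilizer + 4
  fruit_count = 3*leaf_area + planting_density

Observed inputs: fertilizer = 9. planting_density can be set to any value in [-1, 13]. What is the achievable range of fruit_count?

16 to 128

Substituting into the leaf_area equation gives leaf_area = -3*planting_density + 40.
Substituting into the fruit_count equation gives fruit_count = -8*planting_density + 120.
Linear in planting_density, so extremes are at the endpoints: planting_density = -1 gives fruit_count = 128; planting_density = 13 gives fruit_count = 16.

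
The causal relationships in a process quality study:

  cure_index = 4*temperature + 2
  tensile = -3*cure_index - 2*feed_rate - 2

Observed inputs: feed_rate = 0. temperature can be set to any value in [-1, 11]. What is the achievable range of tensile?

-140 to 4

Substituting into the tensile equation gives tensile = -12*temperature - 8.
Linear in temperature, so extremes are at the endpoints: temperature = -1 gives tensile = 4; temperature = 11 gives tensile = -140.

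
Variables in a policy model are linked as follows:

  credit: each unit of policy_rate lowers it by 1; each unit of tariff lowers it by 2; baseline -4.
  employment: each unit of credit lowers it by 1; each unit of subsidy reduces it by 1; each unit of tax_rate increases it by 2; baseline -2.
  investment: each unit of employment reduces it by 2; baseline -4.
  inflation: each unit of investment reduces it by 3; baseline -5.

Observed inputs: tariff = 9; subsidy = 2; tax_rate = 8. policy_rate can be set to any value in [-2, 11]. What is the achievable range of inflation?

199 to 277

Substituting into the credit equation gives credit = -policy_rate - 22.
This gives employment = policy_rate + 34.
Substituting into the investment equation gives investment = -2*policy_rate - 72.
This gives inflation = 6*policy_rate + 211.
Linear in policy_rate, so extremes are at the endpoints: policy_rate = -2 gives inflation = 199; policy_rate = 11 gives inflation = 277.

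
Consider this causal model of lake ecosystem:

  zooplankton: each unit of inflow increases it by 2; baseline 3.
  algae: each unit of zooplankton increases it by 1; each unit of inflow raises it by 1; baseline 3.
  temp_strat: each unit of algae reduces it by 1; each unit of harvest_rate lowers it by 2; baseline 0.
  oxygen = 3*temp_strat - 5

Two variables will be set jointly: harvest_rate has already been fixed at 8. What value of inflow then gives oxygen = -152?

inflow = 9

With harvest_rate held at 8:
Substituting into the algae equation gives algae = 3*inflow + 6.
Substituting into the temp_strat equation gives temp_strat = -3*inflow - 22.
This gives oxygen = -9*inflow - 71.
Solve -9*inflow - 71 = -152: inflow = (-152 + 71) / -9 = 9.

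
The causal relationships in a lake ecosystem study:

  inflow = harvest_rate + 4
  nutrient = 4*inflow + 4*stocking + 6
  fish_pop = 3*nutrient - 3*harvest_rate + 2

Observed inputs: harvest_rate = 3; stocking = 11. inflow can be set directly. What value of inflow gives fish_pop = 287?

inflow = 12

Intervening on inflow fixes its value directly, overriding its dependence on harvest_rate.
Substituting into the nutrient equation gives nutrient = 4*inflow + 50.
This gives fish_pop = 12*inflow + 143.
Solve 12*inflow + 143 = 287: inflow = (287 - 143) / 12 = 12.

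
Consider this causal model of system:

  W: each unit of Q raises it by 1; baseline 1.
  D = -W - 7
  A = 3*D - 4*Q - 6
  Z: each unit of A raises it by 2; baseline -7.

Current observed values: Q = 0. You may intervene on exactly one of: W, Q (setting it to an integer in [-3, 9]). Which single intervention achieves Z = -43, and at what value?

set W = -3

Intervening on W: with other inputs at their observed values, Z = -6*W - 61. Solving for -43 gives W = -3, within [-3, 9].
Intervening on Q: Z = -14*Q - 67. Reaching -43 requires Q = -12/7, not an integer.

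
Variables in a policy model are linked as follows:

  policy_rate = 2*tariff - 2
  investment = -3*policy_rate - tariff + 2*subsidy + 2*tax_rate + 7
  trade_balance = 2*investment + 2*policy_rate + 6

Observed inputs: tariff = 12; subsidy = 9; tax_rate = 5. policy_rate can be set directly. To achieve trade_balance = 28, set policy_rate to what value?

Intervening on policy_rate fixes its value directly, overriding its dependence on tariff.
Substituting into the investment equation gives investment = -3*policy_rate + 23.
Substituting into the trade_balance equation gives trade_balance = -4*policy_rate + 52.
Solve -4*policy_rate + 52 = 28: policy_rate = (28 - 52) / -4 = 6.

policy_rate = 6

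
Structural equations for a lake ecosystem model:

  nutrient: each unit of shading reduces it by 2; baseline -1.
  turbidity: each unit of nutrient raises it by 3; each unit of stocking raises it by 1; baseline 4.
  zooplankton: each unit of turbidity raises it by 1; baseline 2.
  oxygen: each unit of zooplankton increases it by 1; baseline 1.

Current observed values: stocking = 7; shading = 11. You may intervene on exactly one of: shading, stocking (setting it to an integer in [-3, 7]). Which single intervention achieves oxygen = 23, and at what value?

Intervening on shading: with other inputs at their observed values, oxygen = -6*shading + 11. Solving for 23 gives shading = -2, within [-3, 7].
Intervening on stocking: oxygen = stocking - 62. Reaching 23 requires stocking = 85, outside [-3, 7].

set shading = -2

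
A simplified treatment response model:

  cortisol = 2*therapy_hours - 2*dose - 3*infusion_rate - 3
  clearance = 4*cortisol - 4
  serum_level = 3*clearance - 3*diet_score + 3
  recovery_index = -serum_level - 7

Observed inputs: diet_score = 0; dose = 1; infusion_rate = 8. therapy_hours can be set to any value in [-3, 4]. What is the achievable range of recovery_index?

254 to 422

Substituting into the cortisol equation gives cortisol = 2*therapy_hours - 29.
This gives clearance = 8*therapy_hours - 120.
This gives serum_level = 24*therapy_hours - 357.
This gives recovery_index = -24*therapy_hours + 350.
Linear in therapy_hours, so extremes are at the endpoints: therapy_hours = -3 gives recovery_index = 422; therapy_hours = 4 gives recovery_index = 254.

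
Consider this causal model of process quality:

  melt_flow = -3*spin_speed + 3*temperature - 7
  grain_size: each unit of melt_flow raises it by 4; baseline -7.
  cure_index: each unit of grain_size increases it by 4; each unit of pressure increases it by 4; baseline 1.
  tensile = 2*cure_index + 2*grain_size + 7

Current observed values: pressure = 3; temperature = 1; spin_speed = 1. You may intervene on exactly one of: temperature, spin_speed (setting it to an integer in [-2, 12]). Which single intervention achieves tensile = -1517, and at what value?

Intervening on temperature: tensile = 120*temperature - 437. Reaching -1517 requires temperature = -9, outside [-2, 12].
Intervening on spin_speed: with other inputs at their observed values, tensile = -120*spin_speed - 197. Solving for -1517 gives spin_speed = 11, within [-2, 12].

set spin_speed = 11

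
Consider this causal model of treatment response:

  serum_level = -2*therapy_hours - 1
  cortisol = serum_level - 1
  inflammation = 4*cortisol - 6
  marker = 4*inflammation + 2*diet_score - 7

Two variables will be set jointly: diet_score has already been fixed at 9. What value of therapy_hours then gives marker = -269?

therapy_hours = 7

With diet_score held at 9:
Substituting into the cortisol equation gives cortisol = -2*therapy_hours - 2.
inflammation becomes -8*therapy_hours - 14.
Substituting into the marker equation gives marker = -32*therapy_hours - 45.
Solve -32*therapy_hours - 45 = -269: therapy_hours = (-269 + 45) / -32 = 7.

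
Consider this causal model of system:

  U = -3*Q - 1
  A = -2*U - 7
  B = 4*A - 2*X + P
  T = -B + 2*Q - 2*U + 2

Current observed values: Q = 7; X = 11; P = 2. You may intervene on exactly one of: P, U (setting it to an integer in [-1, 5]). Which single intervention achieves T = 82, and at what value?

Intervening on P: T = -P - 66. Reaching 82 requires P = -148, outside [-1, 5].
Intervening on U: with other inputs at their observed values, T = 6*U + 64. Solving for 82 gives U = 3, within [-1, 5].

set U = 3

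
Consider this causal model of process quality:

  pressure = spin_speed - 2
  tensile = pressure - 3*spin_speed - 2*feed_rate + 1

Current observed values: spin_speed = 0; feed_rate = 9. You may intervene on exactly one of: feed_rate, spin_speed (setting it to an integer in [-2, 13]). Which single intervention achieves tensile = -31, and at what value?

set spin_speed = 6

Intervening on feed_rate: tensile = -2*feed_rate - 1. Reaching -31 requires feed_rate = 15, outside [-2, 13].
Intervening on spin_speed: with other inputs at their observed values, tensile = -2*spin_speed - 19. Solving for -31 gives spin_speed = 6, within [-2, 13].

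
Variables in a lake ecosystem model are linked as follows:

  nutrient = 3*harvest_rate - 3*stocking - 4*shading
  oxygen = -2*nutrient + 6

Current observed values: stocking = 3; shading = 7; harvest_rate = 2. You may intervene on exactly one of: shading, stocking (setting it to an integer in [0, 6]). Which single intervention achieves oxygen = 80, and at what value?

set stocking = 5

Intervening on shading: oxygen = 8*shading + 12. Reaching 80 requires shading = 17/2, not an integer.
Intervening on stocking: with other inputs at their observed values, oxygen = 6*stocking + 50. Solving for 80 gives stocking = 5, within [0, 6].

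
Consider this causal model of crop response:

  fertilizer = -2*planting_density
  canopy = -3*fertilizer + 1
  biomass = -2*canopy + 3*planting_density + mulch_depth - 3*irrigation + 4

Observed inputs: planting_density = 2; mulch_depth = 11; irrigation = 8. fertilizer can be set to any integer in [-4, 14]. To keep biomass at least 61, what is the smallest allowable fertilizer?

Intervening on fertilizer fixes its value directly, overriding its dependence on planting_density.
Substituting into the biomass equation gives biomass = 6*fertilizer - 5.
Require 6*fertilizer - 5 ≥ 61, so fertilizer ≥ 11.
The smallest integer in [-4, 14] satisfying this is 11.

fertilizer = 11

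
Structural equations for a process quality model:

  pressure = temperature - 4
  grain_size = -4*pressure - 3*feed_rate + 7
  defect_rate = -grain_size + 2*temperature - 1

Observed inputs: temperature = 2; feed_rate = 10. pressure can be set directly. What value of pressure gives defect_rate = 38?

Intervening on pressure fixes its value directly, overriding its dependence on temperature.
Substituting into the grain_size equation gives grain_size = -4*pressure - 23.
So defect_rate = 4*pressure + 26.
Solve 4*pressure + 26 = 38: pressure = (38 - 26) / 4 = 3.

pressure = 3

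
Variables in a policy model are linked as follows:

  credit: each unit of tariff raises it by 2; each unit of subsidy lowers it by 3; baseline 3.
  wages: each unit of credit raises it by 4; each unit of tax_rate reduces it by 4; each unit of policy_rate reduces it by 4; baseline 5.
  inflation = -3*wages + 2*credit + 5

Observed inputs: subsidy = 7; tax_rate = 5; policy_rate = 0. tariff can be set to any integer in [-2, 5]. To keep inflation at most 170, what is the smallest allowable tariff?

tariff = 3

Substituting into the credit equation gives credit = 2*tariff - 18.
So wages = 8*tariff - 87.
Substituting into the inflation equation gives inflation = -20*tariff + 230.
Require -20*tariff + 230 ≤ 170, so tariff ≥ 3.
The smallest integer in [-2, 5] satisfying this is 3.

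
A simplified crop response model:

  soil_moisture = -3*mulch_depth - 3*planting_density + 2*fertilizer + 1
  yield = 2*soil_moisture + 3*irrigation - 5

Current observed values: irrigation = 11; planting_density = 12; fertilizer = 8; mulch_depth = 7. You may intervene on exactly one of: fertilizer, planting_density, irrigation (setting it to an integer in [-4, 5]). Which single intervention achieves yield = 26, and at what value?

Intervening on fertilizer: yield = 4*fertilizer - 84. Reaching 26 requires fertilizer = 55/2, not an integer.
Intervening on planting_density: with other inputs at their observed values, yield = -6*planting_density + 20. Solving for 26 gives planting_density = -1, within [-4, 5].
Intervening on irrigation: yield = 3*irrigation - 85. Reaching 26 requires irrigation = 37, outside [-4, 5].

set planting_density = -1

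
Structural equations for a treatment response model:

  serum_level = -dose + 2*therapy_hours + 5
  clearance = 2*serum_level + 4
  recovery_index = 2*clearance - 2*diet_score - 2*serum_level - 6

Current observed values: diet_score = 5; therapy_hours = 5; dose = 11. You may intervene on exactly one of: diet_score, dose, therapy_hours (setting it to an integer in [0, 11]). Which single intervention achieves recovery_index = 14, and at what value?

Intervening on diet_score: recovery_index = -2*diet_score + 10. Reaching 14 requires diet_score = -2, outside [0, 11].
Intervening on dose: with other inputs at their observed values, recovery_index = -2*dose + 22. Solving for 14 gives dose = 4, within [0, 11].
Intervening on therapy_hours: recovery_index = 4*therapy_hours - 20. Reaching 14 requires therapy_hours = 17/2, not an integer.

set dose = 4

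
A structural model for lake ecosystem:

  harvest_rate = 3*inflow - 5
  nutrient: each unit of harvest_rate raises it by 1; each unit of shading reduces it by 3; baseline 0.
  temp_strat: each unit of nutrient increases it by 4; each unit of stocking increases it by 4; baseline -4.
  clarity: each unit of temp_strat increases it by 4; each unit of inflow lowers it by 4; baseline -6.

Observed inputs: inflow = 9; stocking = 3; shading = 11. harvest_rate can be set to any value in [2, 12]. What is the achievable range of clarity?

-506 to -346

Intervening on harvest_rate fixes its value directly, overriding its dependence on inflow.
Substituting into the nutrient equation gives nutrient = harvest_rate - 33.
So temp_strat = 4*harvest_rate - 124.
clarity becomes 16*harvest_rate - 538.
Linear in harvest_rate, so extremes are at the endpoints: harvest_rate = 2 gives clarity = -506; harvest_rate = 12 gives clarity = -346.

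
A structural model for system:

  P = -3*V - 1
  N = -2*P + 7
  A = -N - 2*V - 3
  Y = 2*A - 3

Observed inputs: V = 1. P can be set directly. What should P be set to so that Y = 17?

P = 11

Intervening on P fixes its value directly, overriding its dependence on V.
Substituting into the A equation gives A = 2*P - 12.
Y becomes 4*P - 27.
Solve 4*P - 27 = 17: P = (17 + 27) / 4 = 11.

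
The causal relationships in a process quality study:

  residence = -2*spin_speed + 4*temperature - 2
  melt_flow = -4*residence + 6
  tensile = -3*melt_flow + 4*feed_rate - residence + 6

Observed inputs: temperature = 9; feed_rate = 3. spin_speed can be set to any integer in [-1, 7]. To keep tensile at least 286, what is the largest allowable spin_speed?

Substituting into the residence equation gives residence = -2*spin_speed + 34.
Substituting into the melt_flow equation gives melt_flow = 8*spin_speed - 130.
Substituting into the tensile equation gives tensile = -22*spin_speed + 374.
Require -22*spin_speed + 374 ≥ 286, so spin_speed ≤ 4.
The largest integer in [-1, 7] satisfying this is 4.

spin_speed = 4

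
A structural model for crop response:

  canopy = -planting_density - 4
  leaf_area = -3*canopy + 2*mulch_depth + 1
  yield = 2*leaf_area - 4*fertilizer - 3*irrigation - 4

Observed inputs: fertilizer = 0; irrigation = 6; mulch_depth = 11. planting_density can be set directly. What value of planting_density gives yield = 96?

Substituting into the leaf_area equation gives leaf_area = 3*planting_density + 35.
Substituting into the yield equation gives yield = 6*planting_density + 48.
Solve 6*planting_density + 48 = 96: planting_density = (96 - 48) / 6 = 8.

planting_density = 8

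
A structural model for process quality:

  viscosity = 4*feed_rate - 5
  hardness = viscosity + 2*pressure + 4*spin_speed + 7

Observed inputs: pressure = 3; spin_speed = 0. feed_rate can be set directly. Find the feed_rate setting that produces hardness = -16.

feed_rate = -6

Substituting into the hardness equation gives hardness = 4*feed_rate + 8.
Solve 4*feed_rate + 8 = -16: feed_rate = (-16 - 8) / 4 = -6.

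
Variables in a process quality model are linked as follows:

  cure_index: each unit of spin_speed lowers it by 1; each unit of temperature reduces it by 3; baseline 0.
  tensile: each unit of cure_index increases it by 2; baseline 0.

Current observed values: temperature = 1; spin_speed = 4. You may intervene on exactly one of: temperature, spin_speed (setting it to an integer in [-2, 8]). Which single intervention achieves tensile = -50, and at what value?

Intervening on temperature: with other inputs at their observed values, tensile = -6*temperature - 8. Solving for -50 gives temperature = 7, within [-2, 8].
Intervening on spin_speed: tensile = -2*spin_speed - 6. Reaching -50 requires spin_speed = 22, outside [-2, 8].

set temperature = 7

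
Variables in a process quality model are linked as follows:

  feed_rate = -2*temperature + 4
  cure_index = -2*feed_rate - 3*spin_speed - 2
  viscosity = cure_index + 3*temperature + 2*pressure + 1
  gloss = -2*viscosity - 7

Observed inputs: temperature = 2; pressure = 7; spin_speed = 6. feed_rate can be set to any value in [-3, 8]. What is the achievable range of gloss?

-21 to 23

Intervening on feed_rate fixes its value directly, overriding its dependence on temperature.
Substituting into the cure_index equation gives cure_index = -2*feed_rate - 20.
Substituting into the viscosity equation gives viscosity = -2*feed_rate + 1.
This gives gloss = 4*feed_rate - 9.
Linear in feed_rate, so extremes are at the endpoints: feed_rate = -3 gives gloss = -21; feed_rate = 8 gives gloss = 23.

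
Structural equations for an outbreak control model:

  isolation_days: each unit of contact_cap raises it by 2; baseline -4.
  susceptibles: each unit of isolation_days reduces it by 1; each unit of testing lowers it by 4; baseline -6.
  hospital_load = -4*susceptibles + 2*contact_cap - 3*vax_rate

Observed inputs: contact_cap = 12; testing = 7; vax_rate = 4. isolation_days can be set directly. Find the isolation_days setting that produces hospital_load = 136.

Intervening on isolation_days fixes its value directly, overriding its dependence on contact_cap.
Substituting into the susceptibles equation gives susceptibles = -isolation_days - 34.
This gives hospital_load = 4*isolation_days + 148.
Solve 4*isolation_days + 148 = 136: isolation_days = (136 - 148) / 4 = -3.

isolation_days = -3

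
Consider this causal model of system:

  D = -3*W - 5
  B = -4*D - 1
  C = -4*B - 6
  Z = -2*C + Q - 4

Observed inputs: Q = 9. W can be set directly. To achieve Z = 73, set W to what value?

W = -1

Substituting into the B equation gives B = 12*W + 19.
Substituting into the C equation gives C = -48*W - 82.
This gives Z = 96*W + 169.
Solve 96*W + 169 = 73: W = (73 - 169) / 96 = -1.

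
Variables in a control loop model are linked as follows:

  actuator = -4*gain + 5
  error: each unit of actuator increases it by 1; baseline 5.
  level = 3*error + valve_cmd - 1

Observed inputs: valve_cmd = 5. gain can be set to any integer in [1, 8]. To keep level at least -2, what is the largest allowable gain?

gain = 3

Substituting into the error equation gives error = -4*gain + 10.
level becomes -12*gain + 34.
Require -12*gain + 34 ≥ -2, so gain ≤ 3.
The largest integer in [1, 8] satisfying this is 3.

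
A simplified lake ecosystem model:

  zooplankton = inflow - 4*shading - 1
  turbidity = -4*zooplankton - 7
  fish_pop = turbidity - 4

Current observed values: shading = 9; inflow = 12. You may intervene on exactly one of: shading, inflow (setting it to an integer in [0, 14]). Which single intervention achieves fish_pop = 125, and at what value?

set inflow = 3

Intervening on shading: fish_pop = 16*shading - 55. Reaching 125 requires shading = 45/4, not an integer.
Intervening on inflow: with other inputs at their observed values, fish_pop = -4*inflow + 137. Solving for 125 gives inflow = 3, within [0, 14].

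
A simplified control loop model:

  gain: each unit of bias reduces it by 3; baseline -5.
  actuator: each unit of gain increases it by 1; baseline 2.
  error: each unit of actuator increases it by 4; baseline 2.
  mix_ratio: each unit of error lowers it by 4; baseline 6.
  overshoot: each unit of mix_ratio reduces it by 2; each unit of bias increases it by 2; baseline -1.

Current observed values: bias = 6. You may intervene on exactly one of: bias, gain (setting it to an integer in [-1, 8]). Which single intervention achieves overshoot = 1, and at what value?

set bias = -1

Intervening on bias: with other inputs at their observed values, overshoot = -94*bias - 93. Solving for 1 gives bias = -1, within [-1, 8].
Intervening on gain: overshoot = 32*gain + 79. Reaching 1 requires gain = -39/16, not an integer.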